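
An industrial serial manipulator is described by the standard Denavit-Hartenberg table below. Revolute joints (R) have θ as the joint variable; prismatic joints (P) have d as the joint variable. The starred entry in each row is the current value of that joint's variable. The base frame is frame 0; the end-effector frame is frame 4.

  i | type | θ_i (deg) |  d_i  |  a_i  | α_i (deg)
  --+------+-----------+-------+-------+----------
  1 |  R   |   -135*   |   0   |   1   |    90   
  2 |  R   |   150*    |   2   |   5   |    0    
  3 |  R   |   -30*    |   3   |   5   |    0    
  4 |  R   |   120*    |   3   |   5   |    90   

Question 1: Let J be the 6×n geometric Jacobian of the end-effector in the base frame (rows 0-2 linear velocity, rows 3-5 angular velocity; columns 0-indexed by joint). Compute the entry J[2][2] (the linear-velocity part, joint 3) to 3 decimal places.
-5.000

axis z_2 = (-0.7071,0.7071,0.0000); lever o_n−o_2 = (-0.7071,7.7782,-0.0000)
cross product → J_v[:, 2] = (-0.0000,-0.0000,-5.0000)
J_ω[:, 2] = z_2
entry J[2][2] = -5.0000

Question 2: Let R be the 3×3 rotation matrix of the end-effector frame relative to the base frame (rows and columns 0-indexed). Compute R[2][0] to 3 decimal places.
End-effector x-axis (col 0 of R) = (0.3536,0.3536,-0.8660)
R[2][0] = -0.8660

-0.866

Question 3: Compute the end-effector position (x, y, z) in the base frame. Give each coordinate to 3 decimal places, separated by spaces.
after link 1: o_1 = (-0.7071, -0.7071, 0.0000)
after link 2: o_2 = (0.9405, 3.7690, 2.5000)
after link 3: o_3 = (0.5870, 7.6581, 6.8301)
after link 4: o_4 = (0.2334, 11.5471, 2.5000)

0.233 11.547 2.500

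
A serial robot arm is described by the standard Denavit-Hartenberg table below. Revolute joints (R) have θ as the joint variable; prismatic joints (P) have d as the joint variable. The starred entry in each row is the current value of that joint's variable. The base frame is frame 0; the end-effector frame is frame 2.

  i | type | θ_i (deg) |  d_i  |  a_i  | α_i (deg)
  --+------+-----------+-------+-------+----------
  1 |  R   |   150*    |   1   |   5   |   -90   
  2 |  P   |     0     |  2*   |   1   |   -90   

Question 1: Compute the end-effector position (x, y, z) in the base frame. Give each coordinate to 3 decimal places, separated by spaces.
-6.196 1.268 1.000

after link 1: o_1 = (-4.3301, 2.5000, 1.0000)
after link 2: o_2 = (-6.1962, 1.2679, 1.0000)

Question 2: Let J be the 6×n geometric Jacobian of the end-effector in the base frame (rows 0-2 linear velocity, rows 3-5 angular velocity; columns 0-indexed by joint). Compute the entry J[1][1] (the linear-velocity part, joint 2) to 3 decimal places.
prismatic axis z_1 = (-0.5000,-0.8660,0.0000)
J_v[:, 1] = z_1; J_ω[:, 1] = (0,0,0)
entry J[1][1] = -0.8660

-0.866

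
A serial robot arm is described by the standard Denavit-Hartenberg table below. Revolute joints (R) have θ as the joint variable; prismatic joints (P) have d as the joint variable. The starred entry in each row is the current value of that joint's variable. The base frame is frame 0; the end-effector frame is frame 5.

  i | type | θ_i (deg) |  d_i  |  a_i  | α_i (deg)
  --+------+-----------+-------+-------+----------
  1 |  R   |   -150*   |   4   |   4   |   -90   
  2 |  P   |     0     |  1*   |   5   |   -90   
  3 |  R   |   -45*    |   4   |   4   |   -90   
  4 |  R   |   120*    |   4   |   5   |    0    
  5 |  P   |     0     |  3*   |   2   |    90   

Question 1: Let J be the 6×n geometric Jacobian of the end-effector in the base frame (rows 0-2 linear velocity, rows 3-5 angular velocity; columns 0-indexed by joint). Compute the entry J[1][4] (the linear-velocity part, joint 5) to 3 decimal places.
prismatic axis z_4 = (-0.9659,0.2588,-0.0000)
J_v[:, 4] = z_4; J_ω[:, 4] = (0,0,0)
entry J[1][4] = 0.2588

0.259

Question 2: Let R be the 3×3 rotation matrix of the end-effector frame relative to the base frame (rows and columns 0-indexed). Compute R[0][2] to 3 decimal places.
End-effector z-axis (col 2 of R) = (-0.2241,-0.8365,0.5000)
R[0][2] = -0.2241

-0.224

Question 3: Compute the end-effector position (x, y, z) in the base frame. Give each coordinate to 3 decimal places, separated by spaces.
-14.185 -4.037 6.062

after link 1: o_1 = (-3.4641, -2.0000, 4.0000)
after link 2: o_2 = (-7.2942, -5.3660, 4.0000)
after link 3: o_3 = (-8.3295, -9.2297, 0.0000)
after link 4: o_4 = (-11.5462, -5.7796, 4.3301)
after link 5: o_5 = (-14.1851, -4.0373, 6.0622)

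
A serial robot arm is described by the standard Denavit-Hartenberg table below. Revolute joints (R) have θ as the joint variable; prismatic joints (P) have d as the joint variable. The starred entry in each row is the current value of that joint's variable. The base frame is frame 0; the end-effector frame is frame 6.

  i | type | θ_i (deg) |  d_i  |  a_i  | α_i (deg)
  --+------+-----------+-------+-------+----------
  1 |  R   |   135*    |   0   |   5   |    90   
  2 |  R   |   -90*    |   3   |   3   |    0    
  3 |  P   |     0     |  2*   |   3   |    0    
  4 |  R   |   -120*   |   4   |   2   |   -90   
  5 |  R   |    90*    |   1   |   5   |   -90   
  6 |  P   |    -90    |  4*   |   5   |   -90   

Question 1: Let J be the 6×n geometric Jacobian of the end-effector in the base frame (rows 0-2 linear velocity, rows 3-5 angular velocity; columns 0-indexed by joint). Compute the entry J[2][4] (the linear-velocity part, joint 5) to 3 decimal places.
-2.500

axis z_4 = (0.3536,-0.3536,-0.8660); lever o_n−o_4 = (-3.8637,-3.2074,-7.1962)
cross product → J_v[:, 4] = (-0.2334,5.8903,-2.5000)
J_ω[:, 4] = z_4
entry J[2][4] = -2.5000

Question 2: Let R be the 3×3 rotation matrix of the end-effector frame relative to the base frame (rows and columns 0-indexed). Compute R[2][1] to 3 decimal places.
End-effector y-axis (col 1 of R) = (0.6124,-0.6124,0.5000)
R[2][1] = 0.5000

0.500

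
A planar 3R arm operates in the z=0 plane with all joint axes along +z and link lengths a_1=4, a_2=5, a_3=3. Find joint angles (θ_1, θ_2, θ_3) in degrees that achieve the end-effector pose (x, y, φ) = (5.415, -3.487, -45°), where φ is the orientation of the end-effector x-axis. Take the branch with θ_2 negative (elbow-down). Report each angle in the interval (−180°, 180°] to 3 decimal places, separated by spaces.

59.999 -135.005 30.006

wrist centre = target − a_3·(cos φ, sin φ) = (3.2937, -1.3657)
cos θ_2 = (12.7134−4²−5²)/(2·4·5) = -0.7072; θ_2 = -135.0047° (elbow-down)
β = atan2(-1.3657,3.2937) = -22.5207°; ψ = atan2(-3.5352,0.4642) = -82.5199°
θ_1 = β − ψ = 59.9992°
θ_3 = φ − θ_1 − θ_2 = 30.0055° (wrapped to (-180°,180°])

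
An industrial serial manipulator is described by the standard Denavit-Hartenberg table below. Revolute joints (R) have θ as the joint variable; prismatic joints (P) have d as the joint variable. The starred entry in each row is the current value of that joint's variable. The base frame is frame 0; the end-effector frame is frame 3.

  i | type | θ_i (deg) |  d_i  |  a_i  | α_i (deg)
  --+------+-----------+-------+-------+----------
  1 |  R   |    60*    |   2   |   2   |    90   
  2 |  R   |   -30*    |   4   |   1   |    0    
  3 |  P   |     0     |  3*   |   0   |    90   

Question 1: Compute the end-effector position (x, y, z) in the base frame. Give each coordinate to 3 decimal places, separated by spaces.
7.495 -1.018 1.500

after link 1: o_1 = (1.0000, 1.7321, 2.0000)
after link 2: o_2 = (4.8971, 0.4821, 1.5000)
after link 3: o_3 = (7.4952, -1.0179, 1.5000)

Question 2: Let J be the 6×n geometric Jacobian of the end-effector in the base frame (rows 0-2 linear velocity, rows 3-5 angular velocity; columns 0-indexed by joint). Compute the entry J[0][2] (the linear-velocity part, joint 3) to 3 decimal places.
0.866

prismatic axis z_2 = (0.8660,-0.5000,0.0000)
J_v[:, 2] = z_2; J_ω[:, 2] = (0,0,0)
entry J[0][2] = 0.8660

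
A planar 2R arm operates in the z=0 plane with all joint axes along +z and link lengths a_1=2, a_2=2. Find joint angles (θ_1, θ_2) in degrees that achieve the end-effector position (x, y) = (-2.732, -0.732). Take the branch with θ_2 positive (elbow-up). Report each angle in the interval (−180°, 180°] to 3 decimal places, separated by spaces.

149.998 90.003

cos θ_2 = (7.9996−2²−2²)/(2·2·2) = -0.0000; θ_2 = 90.0025° (elbow-up)
β = atan2(-0.7320,-2.7320) = -165.0007°; ψ = atan2(2.0000,1.9999) = 45.0013°
θ_1 = β − ψ = -210.0020°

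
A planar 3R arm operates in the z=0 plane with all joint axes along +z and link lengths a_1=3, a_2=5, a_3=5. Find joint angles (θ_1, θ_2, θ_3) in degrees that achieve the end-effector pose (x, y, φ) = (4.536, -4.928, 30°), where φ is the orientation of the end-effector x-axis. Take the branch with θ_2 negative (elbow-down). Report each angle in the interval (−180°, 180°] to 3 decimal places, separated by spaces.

wrist centre = target − a_3·(cos φ, sin φ) = (0.2059, -7.4280)
cos θ_2 = (55.2176−3²−5²)/(2·3·5) = 0.7073; θ_2 = -44.9882° (elbow-down)
β = atan2(-7.4280,0.2059) = -88.4124°; ψ = atan2(-3.5348,6.5363) = -28.4045°
θ_1 = β − ψ = -60.0079°
θ_3 = φ − θ_1 − θ_2 = 134.9961° (wrapped to (-180°,180°])

-60.008 -44.988 134.996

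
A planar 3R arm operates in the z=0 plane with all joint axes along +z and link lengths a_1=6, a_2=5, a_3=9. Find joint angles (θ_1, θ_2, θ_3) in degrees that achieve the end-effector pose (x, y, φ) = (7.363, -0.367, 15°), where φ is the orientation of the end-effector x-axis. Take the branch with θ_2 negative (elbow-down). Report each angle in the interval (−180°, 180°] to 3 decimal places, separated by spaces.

-60.001 -149.997 -135.002

wrist centre = target − a_3·(cos φ, sin φ) = (-1.3303, -2.6964)
cos θ_2 = (9.0402−6²−5²)/(2·6·5) = -0.8660; θ_2 = -149.9967° (elbow-down)
β = atan2(-2.6964,-1.3303) = -116.2608°; ψ = atan2(-2.5002,1.6700) = -56.2594°
θ_1 = β − ψ = -60.0013°
θ_3 = φ − θ_1 − θ_2 = -135.0020° (wrapped to (-180°,180°])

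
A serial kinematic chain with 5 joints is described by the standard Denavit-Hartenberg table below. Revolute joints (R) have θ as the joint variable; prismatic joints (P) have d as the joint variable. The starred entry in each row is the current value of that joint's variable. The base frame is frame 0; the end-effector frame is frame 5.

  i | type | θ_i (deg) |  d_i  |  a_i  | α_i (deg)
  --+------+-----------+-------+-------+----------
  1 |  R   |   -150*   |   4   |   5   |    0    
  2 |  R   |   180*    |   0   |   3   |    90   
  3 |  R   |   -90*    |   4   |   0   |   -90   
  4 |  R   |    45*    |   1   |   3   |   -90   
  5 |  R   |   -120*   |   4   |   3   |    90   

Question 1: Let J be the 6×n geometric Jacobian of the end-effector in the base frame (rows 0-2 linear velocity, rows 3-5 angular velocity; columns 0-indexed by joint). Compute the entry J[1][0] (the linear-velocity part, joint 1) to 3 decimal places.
1.439

axis z_0 = ẑ; lever o_n−o_0 = (1.4394,0.7030,5.7678)
cross product → J_v[:, 0] = (-0.7030,1.4394,0.0000)
J_ω[:, 0] = z_0
entry J[1][0] = 1.4394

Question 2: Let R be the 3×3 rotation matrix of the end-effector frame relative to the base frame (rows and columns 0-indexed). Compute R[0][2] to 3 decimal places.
End-effector z-axis (col 2 of R) = (-0.1268,-0.7803,0.6124)
R[0][2] = -0.1268

-0.127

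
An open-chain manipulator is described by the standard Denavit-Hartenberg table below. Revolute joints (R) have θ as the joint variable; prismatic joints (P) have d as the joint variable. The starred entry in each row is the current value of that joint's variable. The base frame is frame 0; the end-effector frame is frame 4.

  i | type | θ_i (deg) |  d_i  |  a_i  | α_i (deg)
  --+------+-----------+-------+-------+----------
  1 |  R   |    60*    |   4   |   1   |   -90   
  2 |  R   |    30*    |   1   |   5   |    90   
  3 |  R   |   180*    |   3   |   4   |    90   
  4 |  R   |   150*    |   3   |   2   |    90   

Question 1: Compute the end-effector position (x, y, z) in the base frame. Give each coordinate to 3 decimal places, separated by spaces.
after link 1: o_1 = (0.5000, 0.8660, 4.0000)
after link 2: o_2 = (1.7990, 5.1160, 1.5000)
after link 3: o_3 = (0.8170, 3.4151, 6.0981)
after link 4: o_4 = (-0.7811, 6.6471, 6.0981)

-0.781 6.647 6.098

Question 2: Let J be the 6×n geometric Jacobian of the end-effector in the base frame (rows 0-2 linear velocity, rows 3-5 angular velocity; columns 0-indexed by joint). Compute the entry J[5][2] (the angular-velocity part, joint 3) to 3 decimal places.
0.866

axis z_2 = (0.2500,0.4330,0.8660); lever o_n−o_2 = (-2.5801,1.5311,4.5981)
cross product → J_v[:, 2] = (0.6651,-3.3840,1.5000)
J_ω[:, 2] = z_2
entry J[5][2] = 0.8660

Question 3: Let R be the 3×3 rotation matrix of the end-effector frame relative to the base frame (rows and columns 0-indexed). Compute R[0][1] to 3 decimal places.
End-effector y-axis (col 1 of R) = (-0.8660,0.5000,-0.0000)
R[0][1] = -0.8660

-0.866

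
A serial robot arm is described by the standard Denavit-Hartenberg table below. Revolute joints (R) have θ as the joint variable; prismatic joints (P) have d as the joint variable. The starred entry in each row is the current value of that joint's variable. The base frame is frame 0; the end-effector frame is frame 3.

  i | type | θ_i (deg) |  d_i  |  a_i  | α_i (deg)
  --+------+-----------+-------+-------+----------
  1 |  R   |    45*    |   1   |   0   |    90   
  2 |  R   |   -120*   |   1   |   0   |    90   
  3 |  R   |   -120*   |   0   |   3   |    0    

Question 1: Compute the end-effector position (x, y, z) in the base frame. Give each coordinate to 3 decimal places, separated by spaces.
after link 1: o_1 = (0.0000, 0.0000, 1.0000)
after link 2: o_2 = (0.7071, -0.7071, 1.0000)
after link 3: o_3 = (-0.5997, 1.6603, 2.2990)

-0.600 1.660 2.299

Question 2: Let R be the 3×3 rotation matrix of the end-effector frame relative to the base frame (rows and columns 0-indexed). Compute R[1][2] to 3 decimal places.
End-effector z-axis (col 2 of R) = (-0.6124,-0.6124,0.5000)
R[1][2] = -0.6124

-0.612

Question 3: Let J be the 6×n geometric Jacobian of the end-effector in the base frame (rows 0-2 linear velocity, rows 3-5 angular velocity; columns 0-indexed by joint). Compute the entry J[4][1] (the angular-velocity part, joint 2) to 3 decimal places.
-0.707

axis z_1 = (0.7071,-0.7071,0.0000); lever o_n−o_1 = (-0.5997,1.6603,1.2990)
cross product → J_v[:, 1] = (-0.9186,-0.9186,0.7500)
J_ω[:, 1] = z_1
entry J[4][1] = -0.7071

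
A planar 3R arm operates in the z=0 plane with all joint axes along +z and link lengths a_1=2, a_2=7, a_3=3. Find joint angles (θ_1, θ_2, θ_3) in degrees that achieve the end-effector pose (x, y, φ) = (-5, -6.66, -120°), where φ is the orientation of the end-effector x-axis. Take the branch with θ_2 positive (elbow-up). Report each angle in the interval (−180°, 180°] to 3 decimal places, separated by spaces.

89.987 150.008 0.004

wrist centre = target − a_3·(cos φ, sin φ) = (-3.5000, -4.0619)
cos θ_2 = (28.7492−2²−7²)/(2·2·7) = -0.8661; θ_2 = 150.0084° (elbow-up)
β = atan2(-4.0619,-3.5000) = -130.7502°; ψ = atan2(3.4991,-4.0627) = 139.2624°
θ_1 = β − ψ = -270.0126°
θ_3 = φ − θ_1 − θ_2 = 0.0042° (wrapped to (-180°,180°])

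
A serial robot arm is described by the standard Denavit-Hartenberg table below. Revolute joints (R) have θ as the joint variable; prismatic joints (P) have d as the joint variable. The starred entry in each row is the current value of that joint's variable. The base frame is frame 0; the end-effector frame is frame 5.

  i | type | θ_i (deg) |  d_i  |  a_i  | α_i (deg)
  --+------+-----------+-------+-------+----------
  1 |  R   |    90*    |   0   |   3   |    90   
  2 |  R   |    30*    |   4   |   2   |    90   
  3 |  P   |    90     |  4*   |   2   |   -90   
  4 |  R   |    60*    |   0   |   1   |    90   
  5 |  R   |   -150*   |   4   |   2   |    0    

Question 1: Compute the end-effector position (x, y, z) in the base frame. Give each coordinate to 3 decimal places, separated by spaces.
9.098 8.915 -4.245

after link 1: o_1 = (0.0000, 3.0000, 0.0000)
after link 2: o_2 = (4.0000, 4.7321, 1.0000)
after link 3: o_3 = (6.0000, 6.7321, -2.4641)
after link 4: o_4 = (6.5000, 6.2990, -1.7141)
after link 5: o_5 = (9.0981, 8.9151, -4.2452)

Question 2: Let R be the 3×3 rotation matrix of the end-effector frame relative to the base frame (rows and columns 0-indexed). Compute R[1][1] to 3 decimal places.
0.533

End-effector y-axis (col 1 of R) = (0.2500,0.5335,0.8080)
R[1][1] = 0.5335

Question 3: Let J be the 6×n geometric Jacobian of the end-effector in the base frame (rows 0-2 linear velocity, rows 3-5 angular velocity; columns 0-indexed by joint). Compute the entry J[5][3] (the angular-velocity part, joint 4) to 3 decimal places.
-0.500

axis z_3 = (0.0000,-0.8660,-0.5000); lever o_n−o_3 = (3.0981,2.1830,-1.7811)
cross product → J_v[:, 3] = (2.6340,-1.5490,2.6830)
J_ω[:, 3] = z_3
entry J[5][3] = -0.5000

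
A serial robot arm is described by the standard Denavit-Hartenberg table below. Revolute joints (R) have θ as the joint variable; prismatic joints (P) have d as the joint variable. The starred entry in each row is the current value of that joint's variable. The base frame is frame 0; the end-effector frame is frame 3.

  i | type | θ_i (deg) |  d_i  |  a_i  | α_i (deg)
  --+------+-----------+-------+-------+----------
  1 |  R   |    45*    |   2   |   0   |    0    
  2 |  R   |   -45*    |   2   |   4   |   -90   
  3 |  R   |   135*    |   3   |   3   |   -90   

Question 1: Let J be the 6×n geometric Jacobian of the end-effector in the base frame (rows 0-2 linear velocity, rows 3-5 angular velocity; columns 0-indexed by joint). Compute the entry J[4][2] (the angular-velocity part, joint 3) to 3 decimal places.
1.000

axis z_2 = (0.0000,1.0000,0.0000); lever o_n−o_2 = (-2.1213,3.0000,-2.1213)
cross product → J_v[:, 2] = (-2.1213,-0.0000,2.1213)
J_ω[:, 2] = z_2
entry J[4][2] = 1.0000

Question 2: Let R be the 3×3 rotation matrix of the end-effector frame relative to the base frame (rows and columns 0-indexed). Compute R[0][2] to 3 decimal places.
End-effector z-axis (col 2 of R) = (-0.7071,0.0000,0.7071)
R[0][2] = -0.7071

-0.707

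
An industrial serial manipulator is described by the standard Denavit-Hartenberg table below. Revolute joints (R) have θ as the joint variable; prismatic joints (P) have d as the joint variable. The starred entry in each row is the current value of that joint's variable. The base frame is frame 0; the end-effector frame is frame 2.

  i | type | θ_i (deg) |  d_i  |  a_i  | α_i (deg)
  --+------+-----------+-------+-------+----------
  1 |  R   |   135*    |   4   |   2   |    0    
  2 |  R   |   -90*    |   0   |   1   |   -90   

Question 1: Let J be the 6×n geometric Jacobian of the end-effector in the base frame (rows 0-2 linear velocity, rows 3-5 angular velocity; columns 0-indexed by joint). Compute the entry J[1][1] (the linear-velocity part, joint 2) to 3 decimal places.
axis z_1 = (0.0000,0.0000,1.0000); lever o_n−o_1 = (0.7071,0.7071,0.0000)
cross product → J_v[:, 1] = (-0.7071,0.7071,0.0000)
J_ω[:, 1] = z_1
entry J[1][1] = 0.7071

0.707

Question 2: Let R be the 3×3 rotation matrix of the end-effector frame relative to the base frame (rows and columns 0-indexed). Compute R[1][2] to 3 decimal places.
End-effector z-axis (col 2 of R) = (-0.7071,0.7071,0.0000)
R[1][2] = 0.7071

0.707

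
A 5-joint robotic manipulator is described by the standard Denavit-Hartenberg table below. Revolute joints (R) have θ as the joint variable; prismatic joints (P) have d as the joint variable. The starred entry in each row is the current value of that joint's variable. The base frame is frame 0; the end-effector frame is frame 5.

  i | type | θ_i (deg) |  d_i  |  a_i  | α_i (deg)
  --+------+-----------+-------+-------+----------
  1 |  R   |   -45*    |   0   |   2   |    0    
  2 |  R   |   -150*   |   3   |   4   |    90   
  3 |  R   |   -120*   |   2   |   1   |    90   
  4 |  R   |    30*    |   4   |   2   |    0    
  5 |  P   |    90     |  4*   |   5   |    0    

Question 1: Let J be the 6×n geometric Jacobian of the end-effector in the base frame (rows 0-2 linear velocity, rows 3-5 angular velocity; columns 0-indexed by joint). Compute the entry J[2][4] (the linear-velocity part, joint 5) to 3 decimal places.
prismatic axis z_4 = (0.8365,-0.2241,0.5000)
J_v[:, 4] = z_4; J_ω[:, 4] = (0,0,0)
entry J[2][4] = 0.5000

0.500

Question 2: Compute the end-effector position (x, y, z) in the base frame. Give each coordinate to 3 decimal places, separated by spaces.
6.252 4.878 6.799

after link 1: o_1 = (1.4142, -1.4142, 0.0000)
after link 2: o_2 = (-2.4495, -0.3789, 3.0000)
after link 3: o_3 = (-1.4489, 1.4235, 2.1340)
after link 4: o_4 = (2.9925, 1.2687, 2.6340)
after link 5: o_5 = (6.2519, 4.8782, 6.7990)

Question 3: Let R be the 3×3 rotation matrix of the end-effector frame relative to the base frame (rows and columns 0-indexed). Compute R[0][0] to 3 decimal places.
-0.017

End-effector x-axis (col 0 of R) = (-0.0173,0.9012,0.4330)
R[0][0] = -0.0173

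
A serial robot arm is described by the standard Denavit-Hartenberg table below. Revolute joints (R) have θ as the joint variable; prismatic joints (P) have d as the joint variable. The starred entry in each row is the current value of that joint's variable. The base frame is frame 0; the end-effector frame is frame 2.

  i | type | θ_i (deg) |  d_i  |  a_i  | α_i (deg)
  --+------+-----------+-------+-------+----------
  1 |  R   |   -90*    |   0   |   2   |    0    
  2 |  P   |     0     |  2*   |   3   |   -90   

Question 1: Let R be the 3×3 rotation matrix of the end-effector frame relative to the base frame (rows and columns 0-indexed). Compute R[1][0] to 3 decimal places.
-1.000

End-effector x-axis (col 0 of R) = (0.0000,-1.0000,0.0000)
R[1][0] = -1.0000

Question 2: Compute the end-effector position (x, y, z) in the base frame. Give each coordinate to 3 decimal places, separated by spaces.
0.000 -5.000 2.000

after link 1: o_1 = (0.0000, -2.0000, 0.0000)
after link 2: o_2 = (0.0000, -5.0000, 2.0000)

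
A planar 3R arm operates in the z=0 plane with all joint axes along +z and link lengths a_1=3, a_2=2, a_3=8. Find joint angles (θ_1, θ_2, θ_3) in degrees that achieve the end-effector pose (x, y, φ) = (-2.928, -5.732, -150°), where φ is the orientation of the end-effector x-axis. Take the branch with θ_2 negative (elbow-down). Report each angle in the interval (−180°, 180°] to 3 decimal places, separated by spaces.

wrist centre = target − a_3·(cos φ, sin φ) = (4.0002, -1.7320)
cos θ_2 = (19.0014−3²−2²)/(2·3·2) = 0.5001; θ_2 = -59.9920° (elbow-down)
β = atan2(-1.7320,4.0002) = -23.4116°; ψ = atan2(-1.7319,4.0002) = -23.4103°
θ_1 = β − ψ = -0.0013°
θ_3 = φ − θ_1 − θ_2 = -90.0067° (wrapped to (-180°,180°])

-0.001 -59.992 -90.007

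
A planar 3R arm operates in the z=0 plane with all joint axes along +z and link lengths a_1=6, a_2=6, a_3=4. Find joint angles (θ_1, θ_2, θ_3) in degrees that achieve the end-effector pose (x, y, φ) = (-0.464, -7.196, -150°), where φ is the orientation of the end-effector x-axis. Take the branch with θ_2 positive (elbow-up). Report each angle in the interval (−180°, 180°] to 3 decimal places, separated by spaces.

wrist centre = target − a_3·(cos φ, sin φ) = (3.0001, -5.1960)
cos θ_2 = (35.9990−6²−6²)/(2·6·6) = -0.5000; θ_2 = 120.0009° (elbow-up)
β = atan2(-5.1960,3.0001) = -59.9984°; ψ = atan2(5.1961,2.9999) = 60.0004°
θ_1 = β − ψ = -119.9989°
θ_3 = φ − θ_1 − θ_2 = -150.0020° (wrapped to (-180°,180°])

-119.999 120.001 -150.002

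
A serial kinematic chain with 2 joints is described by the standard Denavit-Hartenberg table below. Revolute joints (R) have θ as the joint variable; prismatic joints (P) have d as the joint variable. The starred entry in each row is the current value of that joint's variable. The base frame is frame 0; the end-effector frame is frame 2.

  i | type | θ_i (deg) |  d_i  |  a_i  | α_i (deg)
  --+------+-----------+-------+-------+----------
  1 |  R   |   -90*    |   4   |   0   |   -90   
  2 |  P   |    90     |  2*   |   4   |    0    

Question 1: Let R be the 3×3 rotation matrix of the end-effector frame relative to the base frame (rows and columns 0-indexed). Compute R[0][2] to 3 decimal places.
1.000

End-effector z-axis (col 2 of R) = (1.0000,0.0000,0.0000)
R[0][2] = 1.0000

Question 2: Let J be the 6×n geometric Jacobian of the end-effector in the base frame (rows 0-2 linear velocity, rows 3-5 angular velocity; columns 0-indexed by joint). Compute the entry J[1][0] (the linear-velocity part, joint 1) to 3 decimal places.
2.000

axis z_0 = ẑ; lever o_n−o_0 = (2.0000,-0.0000,0.0000)
cross product → J_v[:, 0] = (0.0000,2.0000,-0.0000)
J_ω[:, 0] = z_0
entry J[1][0] = 2.0000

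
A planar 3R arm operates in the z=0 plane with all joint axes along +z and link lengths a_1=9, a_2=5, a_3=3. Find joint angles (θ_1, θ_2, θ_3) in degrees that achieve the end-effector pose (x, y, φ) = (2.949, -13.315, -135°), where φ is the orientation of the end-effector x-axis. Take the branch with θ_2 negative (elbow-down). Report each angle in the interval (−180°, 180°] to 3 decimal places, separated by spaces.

wrist centre = target − a_3·(cos φ, sin φ) = (5.0703, -11.1937)
cos θ_2 = (151.0066−9²−5²)/(2·9·5) = 0.5001; θ_2 = -59.9951° (elbow-down)
β = atan2(-11.1937,5.0703) = -65.6312°; ψ = atan2(-4.3299,11.5004) = -20.6315°
θ_1 = β − ψ = -44.9998°
θ_3 = φ − θ_1 − θ_2 = -30.0051° (wrapped to (-180°,180°])

-45.000 -59.995 -30.005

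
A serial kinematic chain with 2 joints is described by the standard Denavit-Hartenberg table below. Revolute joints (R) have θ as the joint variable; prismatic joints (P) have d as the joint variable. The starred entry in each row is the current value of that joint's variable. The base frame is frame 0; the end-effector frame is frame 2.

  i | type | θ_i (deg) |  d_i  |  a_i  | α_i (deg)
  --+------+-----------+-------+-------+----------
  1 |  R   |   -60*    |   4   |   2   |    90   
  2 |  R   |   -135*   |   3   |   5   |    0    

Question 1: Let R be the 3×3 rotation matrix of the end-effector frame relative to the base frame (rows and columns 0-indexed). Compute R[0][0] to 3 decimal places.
-0.354

End-effector x-axis (col 0 of R) = (-0.3536,0.6124,-0.7071)
R[0][0] = -0.3536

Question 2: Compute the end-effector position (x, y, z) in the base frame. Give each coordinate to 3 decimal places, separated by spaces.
-3.366 -0.170 0.464

after link 1: o_1 = (1.0000, -1.7321, 4.0000)
after link 2: o_2 = (-3.3658, -0.1702, 0.4645)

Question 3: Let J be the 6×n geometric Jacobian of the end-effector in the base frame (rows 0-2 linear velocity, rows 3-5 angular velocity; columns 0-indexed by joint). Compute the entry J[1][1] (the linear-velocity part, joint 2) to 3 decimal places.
-3.062

axis z_1 = (-0.8660,-0.5000,0.0000); lever o_n−o_1 = (-4.3658,1.5619,-3.5355)
cross product → J_v[:, 1] = (1.7678,-3.0619,-3.5355)
J_ω[:, 1] = z_1
entry J[1][1] = -3.0619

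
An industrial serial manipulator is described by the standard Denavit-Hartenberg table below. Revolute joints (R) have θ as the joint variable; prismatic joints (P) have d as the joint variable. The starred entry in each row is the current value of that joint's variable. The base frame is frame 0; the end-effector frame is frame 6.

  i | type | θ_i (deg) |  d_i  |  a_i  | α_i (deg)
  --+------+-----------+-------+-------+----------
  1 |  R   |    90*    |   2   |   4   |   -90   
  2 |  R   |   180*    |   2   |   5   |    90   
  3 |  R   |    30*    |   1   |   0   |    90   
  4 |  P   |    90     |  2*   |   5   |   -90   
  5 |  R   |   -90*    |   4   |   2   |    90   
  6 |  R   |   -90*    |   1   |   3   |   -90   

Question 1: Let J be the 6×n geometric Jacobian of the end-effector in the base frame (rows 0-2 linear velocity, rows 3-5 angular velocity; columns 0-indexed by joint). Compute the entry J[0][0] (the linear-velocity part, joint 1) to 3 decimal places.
2.134

axis z_0 = ẑ; lever o_n−o_0 = (1.9641,-2.1340,-3.0000)
cross product → J_v[:, 0] = (2.1340,1.9641,-0.0000)
J_ω[:, 0] = z_0
entry J[0][0] = 2.1340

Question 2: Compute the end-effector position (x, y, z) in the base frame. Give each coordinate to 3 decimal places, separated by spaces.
1.964 -2.134 -3.000

after link 1: o_1 = (0.0000, 4.0000, 2.0000)
after link 2: o_2 = (-2.0000, -1.0000, 2.0000)
after link 3: o_3 = (-2.0000, -1.0000, 1.0000)
after link 4: o_4 = (-0.2679, -2.0000, -4.0000)
after link 5: o_5 = (3.4641, 0.4641, -4.0000)
after link 6: o_6 = (1.9641, -2.1340, -3.0000)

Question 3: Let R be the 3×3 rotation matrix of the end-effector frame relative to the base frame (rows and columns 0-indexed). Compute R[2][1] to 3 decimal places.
-1.000

End-effector y-axis (col 1 of R) = (-0.0000,0.0000,-1.0000)
R[2][1] = -1.0000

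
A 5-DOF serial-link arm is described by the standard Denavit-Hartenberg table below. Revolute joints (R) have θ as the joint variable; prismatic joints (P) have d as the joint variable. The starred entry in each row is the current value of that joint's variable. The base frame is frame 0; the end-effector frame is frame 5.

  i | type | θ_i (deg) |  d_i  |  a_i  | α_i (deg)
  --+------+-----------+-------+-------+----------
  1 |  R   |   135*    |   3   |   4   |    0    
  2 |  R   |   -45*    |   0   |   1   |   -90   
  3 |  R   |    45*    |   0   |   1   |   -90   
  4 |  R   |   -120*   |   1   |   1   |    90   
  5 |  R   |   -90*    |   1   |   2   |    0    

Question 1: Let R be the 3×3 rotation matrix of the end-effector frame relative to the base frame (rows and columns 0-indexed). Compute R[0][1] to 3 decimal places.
-0.866

End-effector y-axis (col 1 of R) = (-0.8660,-0.3536,0.3536)
R[0][1] = -0.8660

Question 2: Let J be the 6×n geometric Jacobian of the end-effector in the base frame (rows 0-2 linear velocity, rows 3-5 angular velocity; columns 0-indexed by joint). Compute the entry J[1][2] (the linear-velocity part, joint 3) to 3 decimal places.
0.966

axis z_2 = (-1.0000,0.0000,0.0000); lever o_n−o_2 = (-0.3660,0.4483,0.9659)
cross product → J_v[:, 2] = (-0.0000,0.9659,-0.4483)
J_ω[:, 2] = z_2
entry J[1][2] = 0.9659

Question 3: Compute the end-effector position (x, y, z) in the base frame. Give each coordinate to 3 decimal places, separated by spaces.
after link 1: o_1 = (-2.8284, 2.8284, 3.0000)
after link 2: o_2 = (-2.8284, 3.8284, 3.0000)
after link 3: o_3 = (-2.8284, 4.5355, 2.2929)
after link 4: o_4 = (-3.6945, 3.4749, 1.9393)
after link 5: o_5 = (-3.1945, 4.2767, 3.9659)

-3.194 4.277 3.966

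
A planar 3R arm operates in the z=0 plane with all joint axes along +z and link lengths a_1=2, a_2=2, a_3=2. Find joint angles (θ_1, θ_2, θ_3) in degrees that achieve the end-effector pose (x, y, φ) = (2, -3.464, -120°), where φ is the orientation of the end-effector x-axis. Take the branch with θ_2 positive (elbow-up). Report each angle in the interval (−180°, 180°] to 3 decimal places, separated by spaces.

wrist centre = target − a_3·(cos φ, sin φ) = (3.0000, -1.7319)
cos θ_2 = (11.9996−2²−2²)/(2·2·2) = 0.5000; θ_2 = 60.0029° (elbow-up)
β = atan2(-1.7319,3.0000) = -29.9985°; ψ = atan2(1.7321,2.9999) = 30.0015°
θ_1 = β − ψ = -60.0000°
θ_3 = φ − θ_1 − θ_2 = -120.0029° (wrapped to (-180°,180°])

-60.000 60.003 -120.003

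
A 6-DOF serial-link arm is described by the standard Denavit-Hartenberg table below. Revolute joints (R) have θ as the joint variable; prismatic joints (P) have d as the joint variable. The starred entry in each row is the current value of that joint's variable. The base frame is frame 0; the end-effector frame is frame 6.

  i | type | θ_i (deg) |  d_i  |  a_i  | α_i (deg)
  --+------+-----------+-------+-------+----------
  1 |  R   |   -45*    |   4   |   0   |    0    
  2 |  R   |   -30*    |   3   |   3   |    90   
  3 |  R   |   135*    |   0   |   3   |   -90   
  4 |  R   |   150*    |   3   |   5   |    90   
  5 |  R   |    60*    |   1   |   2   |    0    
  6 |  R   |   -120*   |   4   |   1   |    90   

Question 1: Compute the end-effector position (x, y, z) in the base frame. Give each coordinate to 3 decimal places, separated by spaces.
7.414 1.616 4.175

after link 1: o_1 = (0.0000, 0.0000, 4.0000)
after link 2: o_2 = (0.7765, -2.8978, 7.0000)
after link 3: o_3 = (0.2274, -0.8487, 9.1213)
after link 4: o_4 = (2.8857, -1.1102, 3.9381)
after link 5: o_5 = (3.9551, 0.1764, 2.4546)
after link 6: o_6 = (7.4144, 1.6164, 4.1750)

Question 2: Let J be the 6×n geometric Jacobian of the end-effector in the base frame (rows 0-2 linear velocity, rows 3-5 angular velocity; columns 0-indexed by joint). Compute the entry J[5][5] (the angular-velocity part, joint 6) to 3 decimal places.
0.354

axis z_5 = (0.7450,0.5657,0.3536); lever o_n−o_5 = (3.4593,1.4400,1.7204)
cross product → J_v[:, 5] = (0.4640,-0.0587,-0.8839)
J_ω[:, 5] = z_5
entry J[5][5] = 0.3536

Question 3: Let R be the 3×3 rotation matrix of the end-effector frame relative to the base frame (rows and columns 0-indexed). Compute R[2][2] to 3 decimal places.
End-effector z-axis (col 2 of R) = (-0.4640,0.0587,0.8839)
R[2][2] = 0.8839

0.884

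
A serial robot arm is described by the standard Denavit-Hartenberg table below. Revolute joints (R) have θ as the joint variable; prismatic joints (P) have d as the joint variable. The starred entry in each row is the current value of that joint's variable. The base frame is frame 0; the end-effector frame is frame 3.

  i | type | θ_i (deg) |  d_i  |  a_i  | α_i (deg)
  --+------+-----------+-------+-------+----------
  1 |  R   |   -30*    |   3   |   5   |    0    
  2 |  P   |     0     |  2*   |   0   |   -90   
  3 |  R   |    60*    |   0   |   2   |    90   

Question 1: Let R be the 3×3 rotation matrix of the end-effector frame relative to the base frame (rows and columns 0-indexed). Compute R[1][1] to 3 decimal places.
0.866

End-effector y-axis (col 1 of R) = (0.5000,0.8660,0.0000)
R[1][1] = 0.8660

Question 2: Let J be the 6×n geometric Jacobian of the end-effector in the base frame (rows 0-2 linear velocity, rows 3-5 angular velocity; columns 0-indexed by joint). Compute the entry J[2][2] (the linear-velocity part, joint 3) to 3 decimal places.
-1.000

axis z_2 = (0.5000,0.8660,0.0000); lever o_n−o_2 = (0.8660,-0.5000,-1.7321)
cross product → J_v[:, 2] = (-1.5000,0.8660,-1.0000)
J_ω[:, 2] = z_2
entry J[2][2] = -1.0000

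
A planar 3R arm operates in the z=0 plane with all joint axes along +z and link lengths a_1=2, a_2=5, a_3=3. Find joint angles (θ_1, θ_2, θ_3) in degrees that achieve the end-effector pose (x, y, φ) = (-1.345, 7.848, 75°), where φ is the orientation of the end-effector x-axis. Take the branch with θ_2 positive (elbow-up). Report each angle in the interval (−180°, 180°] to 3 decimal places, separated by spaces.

wrist centre = target − a_3·(cos φ, sin φ) = (-2.1215, 4.9502)
cos θ_2 = (29.0053−2²−5²)/(2·2·5) = 0.0003; θ_2 = 89.9849° (elbow-up)
β = atan2(4.9502,-2.1215) = 113.1979°; ψ = atan2(5.0000,2.0013) = 68.1855°
θ_1 = β − ψ = 45.0124°
θ_3 = φ − θ_1 − θ_2 = -59.9973° (wrapped to (-180°,180°])

45.012 89.985 -59.997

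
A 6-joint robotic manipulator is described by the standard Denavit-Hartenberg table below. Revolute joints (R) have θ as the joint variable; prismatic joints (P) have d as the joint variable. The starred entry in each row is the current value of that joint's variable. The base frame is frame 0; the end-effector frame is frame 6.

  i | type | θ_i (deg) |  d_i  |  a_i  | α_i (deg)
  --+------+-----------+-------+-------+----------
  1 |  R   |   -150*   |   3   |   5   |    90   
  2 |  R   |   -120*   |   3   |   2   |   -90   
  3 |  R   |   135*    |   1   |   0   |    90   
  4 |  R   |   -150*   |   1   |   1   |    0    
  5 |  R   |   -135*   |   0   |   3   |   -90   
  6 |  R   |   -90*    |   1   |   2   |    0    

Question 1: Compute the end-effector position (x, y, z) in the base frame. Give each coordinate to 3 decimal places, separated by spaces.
after link 1: o_1 = (-4.3301, -2.5000, 3.0000)
after link 2: o_2 = (-4.9641, 0.5981, 1.2679)
after link 3: o_3 = (-5.7141, 0.1651, 0.7679)
after link 4: o_4 = (-4.7204, 0.6294, -0.1248)
after link 5: o_5 = (-6.8569, -1.2381, -1.0982)
after link 6: o_6 = (-5.7773, -1.4591, -3.0438)

-5.777 -1.459 -3.044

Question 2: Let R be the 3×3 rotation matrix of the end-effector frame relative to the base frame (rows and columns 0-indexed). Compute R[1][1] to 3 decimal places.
-0.623

End-effector y-axis (col 1 of R) = (-0.7122,-0.6225,-0.3245)
R[1][1] = -0.6225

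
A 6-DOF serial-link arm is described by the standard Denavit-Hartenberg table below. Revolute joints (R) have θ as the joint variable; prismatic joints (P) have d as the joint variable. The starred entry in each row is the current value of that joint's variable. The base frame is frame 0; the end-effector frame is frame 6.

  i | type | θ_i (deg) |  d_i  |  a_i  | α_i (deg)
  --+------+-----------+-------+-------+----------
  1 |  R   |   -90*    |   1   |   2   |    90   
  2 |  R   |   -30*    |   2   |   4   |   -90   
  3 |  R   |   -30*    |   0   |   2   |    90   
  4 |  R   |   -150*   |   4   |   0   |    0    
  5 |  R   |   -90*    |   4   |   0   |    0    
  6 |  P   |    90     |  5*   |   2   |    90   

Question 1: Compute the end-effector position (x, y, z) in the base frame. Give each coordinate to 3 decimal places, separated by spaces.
after link 1: o_1 = (0.0000, -2.0000, 1.0000)
after link 2: o_2 = (-2.0000, -5.4641, -1.0000)
after link 3: o_3 = (-3.0000, -6.9641, -1.8660)
after link 4: o_4 = (-6.4641, -5.2321, -0.8660)
after link 5: o_5 = (-9.9282, -3.5000, 0.1340)
after link 6: o_6 = (-13.3923, 0.4641, 1.2679)

-13.392 0.464 1.268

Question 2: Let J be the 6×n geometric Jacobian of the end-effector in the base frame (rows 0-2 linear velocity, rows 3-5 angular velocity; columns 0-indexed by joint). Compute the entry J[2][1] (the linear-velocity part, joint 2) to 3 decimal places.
axis z_1 = (-1.0000,-0.0000,0.0000); lever o_n−o_1 = (-13.3923,2.4641,0.2679)
cross product → J_v[:, 1] = (-0.0000,0.2679,-2.4641)
J_ω[:, 1] = z_1
entry J[2][1] = -2.4641

-2.464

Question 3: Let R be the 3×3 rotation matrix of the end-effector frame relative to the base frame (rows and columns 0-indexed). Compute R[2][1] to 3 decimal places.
0.250

End-effector y-axis (col 1 of R) = (-0.8660,0.4330,0.2500)
R[2][1] = 0.2500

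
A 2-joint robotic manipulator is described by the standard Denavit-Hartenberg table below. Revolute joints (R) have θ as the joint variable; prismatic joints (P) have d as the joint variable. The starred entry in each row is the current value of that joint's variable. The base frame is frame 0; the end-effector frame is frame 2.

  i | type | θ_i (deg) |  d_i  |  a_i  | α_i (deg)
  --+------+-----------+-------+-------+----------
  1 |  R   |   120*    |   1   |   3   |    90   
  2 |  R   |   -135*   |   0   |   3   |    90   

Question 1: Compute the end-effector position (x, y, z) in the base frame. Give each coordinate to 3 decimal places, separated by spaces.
after link 1: o_1 = (-1.5000, 2.5981, 1.0000)
after link 2: o_2 = (-0.4393, 0.7610, -1.1213)

-0.439 0.761 -1.121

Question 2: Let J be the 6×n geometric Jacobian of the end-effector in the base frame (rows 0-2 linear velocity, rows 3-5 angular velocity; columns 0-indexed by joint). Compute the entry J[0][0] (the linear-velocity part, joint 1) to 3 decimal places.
axis z_0 = ẑ; lever o_n−o_0 = (-0.4393,0.7610,-1.1213)
cross product → J_v[:, 0] = (-0.7610,-0.4393,0.0000)
J_ω[:, 0] = z_0
entry J[0][0] = -0.7610

-0.761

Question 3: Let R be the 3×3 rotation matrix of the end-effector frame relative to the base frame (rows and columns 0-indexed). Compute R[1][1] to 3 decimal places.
0.500

End-effector y-axis (col 1 of R) = (0.8660,0.5000,0.0000)
R[1][1] = 0.5000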